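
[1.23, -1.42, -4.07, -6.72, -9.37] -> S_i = 1.23 + -2.65*i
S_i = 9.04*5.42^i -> [9.04, 49.0, 265.56, 1439.35, 7801.27]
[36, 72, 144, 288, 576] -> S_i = 36*2^i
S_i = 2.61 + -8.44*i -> [2.61, -5.83, -14.27, -22.71, -31.15]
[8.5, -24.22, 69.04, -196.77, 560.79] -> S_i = 8.50*(-2.85)^i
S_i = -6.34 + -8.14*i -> [-6.34, -14.48, -22.62, -30.76, -38.9]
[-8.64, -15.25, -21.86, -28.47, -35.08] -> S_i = -8.64 + -6.61*i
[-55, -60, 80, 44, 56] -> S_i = Random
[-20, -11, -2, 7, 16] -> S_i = -20 + 9*i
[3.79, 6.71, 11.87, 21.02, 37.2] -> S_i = 3.79*1.77^i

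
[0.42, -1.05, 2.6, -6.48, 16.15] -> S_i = 0.42*(-2.49)^i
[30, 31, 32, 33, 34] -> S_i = 30 + 1*i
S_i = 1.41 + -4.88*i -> [1.41, -3.47, -8.35, -13.23, -18.11]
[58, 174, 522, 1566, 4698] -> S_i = 58*3^i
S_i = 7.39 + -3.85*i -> [7.39, 3.54, -0.31, -4.16, -8.01]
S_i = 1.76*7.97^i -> [1.76, 14.03, 111.8, 891.02, 7101.43]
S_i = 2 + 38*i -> [2, 40, 78, 116, 154]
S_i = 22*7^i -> [22, 154, 1078, 7546, 52822]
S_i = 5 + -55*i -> [5, -50, -105, -160, -215]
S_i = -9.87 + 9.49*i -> [-9.87, -0.38, 9.11, 18.6, 28.09]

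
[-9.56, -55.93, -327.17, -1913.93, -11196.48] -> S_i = -9.56*5.85^i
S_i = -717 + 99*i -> [-717, -618, -519, -420, -321]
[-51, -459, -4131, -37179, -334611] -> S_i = -51*9^i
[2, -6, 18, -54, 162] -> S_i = 2*-3^i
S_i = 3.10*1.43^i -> [3.1, 4.43, 6.34, 9.07, 12.96]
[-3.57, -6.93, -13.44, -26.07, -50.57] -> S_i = -3.57*1.94^i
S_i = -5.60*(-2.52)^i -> [-5.6, 14.11, -35.56, 89.62, -225.83]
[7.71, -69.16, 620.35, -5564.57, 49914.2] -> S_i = 7.71*(-8.97)^i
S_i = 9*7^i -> [9, 63, 441, 3087, 21609]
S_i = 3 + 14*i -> [3, 17, 31, 45, 59]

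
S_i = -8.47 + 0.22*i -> [-8.47, -8.25, -8.03, -7.81, -7.59]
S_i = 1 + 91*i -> [1, 92, 183, 274, 365]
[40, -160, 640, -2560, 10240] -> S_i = 40*-4^i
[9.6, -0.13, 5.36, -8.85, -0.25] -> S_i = Random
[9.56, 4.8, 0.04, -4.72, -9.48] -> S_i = 9.56 + -4.76*i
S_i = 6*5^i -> [6, 30, 150, 750, 3750]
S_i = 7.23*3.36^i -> [7.23, 24.29, 81.62, 274.26, 921.5]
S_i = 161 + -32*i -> [161, 129, 97, 65, 33]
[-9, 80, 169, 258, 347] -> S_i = -9 + 89*i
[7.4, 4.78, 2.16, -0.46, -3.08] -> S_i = 7.40 + -2.62*i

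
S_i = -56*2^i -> [-56, -112, -224, -448, -896]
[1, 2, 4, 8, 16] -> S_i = 1*2^i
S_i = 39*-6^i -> [39, -234, 1404, -8424, 50544]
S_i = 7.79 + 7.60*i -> [7.79, 15.39, 22.99, 30.59, 38.19]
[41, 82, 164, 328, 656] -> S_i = 41*2^i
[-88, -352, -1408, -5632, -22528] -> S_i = -88*4^i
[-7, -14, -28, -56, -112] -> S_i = -7*2^i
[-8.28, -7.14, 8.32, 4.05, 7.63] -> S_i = Random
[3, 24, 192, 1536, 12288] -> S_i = 3*8^i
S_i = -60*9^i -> [-60, -540, -4860, -43740, -393660]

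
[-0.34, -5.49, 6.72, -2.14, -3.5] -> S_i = Random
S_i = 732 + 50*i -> [732, 782, 832, 882, 932]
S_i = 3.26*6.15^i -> [3.26, 20.05, 123.3, 758.3, 4663.57]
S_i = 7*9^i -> [7, 63, 567, 5103, 45927]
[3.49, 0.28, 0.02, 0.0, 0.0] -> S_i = 3.49*0.08^i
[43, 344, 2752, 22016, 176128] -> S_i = 43*8^i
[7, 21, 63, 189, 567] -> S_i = 7*3^i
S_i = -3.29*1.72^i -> [-3.29, -5.66, -9.73, -16.74, -28.79]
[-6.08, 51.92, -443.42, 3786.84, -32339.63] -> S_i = -6.08*(-8.54)^i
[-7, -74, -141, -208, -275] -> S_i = -7 + -67*i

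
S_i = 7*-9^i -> [7, -63, 567, -5103, 45927]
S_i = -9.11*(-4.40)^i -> [-9.11, 40.08, -176.37, 776.03, -3414.52]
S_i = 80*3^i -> [80, 240, 720, 2160, 6480]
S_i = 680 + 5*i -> [680, 685, 690, 695, 700]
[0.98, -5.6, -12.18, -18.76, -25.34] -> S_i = 0.98 + -6.58*i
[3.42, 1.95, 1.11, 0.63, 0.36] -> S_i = 3.42*0.57^i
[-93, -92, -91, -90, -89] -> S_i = -93 + 1*i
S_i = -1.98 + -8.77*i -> [-1.98, -10.75, -19.52, -28.29, -37.06]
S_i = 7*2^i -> [7, 14, 28, 56, 112]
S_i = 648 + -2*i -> [648, 646, 644, 642, 640]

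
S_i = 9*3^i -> [9, 27, 81, 243, 729]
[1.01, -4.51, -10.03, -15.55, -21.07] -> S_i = 1.01 + -5.52*i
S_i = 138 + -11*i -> [138, 127, 116, 105, 94]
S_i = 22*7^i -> [22, 154, 1078, 7546, 52822]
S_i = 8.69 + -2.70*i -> [8.69, 5.99, 3.29, 0.59, -2.11]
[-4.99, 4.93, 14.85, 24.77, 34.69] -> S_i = -4.99 + 9.92*i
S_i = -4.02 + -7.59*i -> [-4.02, -11.61, -19.2, -26.79, -34.38]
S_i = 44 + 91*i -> [44, 135, 226, 317, 408]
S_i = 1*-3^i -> [1, -3, 9, -27, 81]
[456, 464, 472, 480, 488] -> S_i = 456 + 8*i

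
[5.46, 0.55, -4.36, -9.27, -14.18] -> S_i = 5.46 + -4.91*i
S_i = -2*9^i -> [-2, -18, -162, -1458, -13122]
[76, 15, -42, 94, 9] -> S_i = Random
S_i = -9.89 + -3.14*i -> [-9.89, -13.03, -16.17, -19.31, -22.45]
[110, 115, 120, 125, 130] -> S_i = 110 + 5*i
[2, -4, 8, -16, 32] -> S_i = 2*-2^i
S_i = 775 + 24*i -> [775, 799, 823, 847, 871]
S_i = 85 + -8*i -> [85, 77, 69, 61, 53]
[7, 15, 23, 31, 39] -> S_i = 7 + 8*i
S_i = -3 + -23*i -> [-3, -26, -49, -72, -95]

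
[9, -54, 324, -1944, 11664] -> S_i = 9*-6^i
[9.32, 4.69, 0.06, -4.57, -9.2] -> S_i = 9.32 + -4.63*i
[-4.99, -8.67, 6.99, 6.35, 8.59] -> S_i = Random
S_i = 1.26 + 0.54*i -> [1.26, 1.8, 2.34, 2.88, 3.42]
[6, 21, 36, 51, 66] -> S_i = 6 + 15*i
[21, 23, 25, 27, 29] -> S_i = 21 + 2*i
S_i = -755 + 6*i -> [-755, -749, -743, -737, -731]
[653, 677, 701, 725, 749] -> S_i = 653 + 24*i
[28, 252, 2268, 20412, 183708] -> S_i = 28*9^i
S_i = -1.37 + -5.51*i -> [-1.37, -6.88, -12.39, -17.9, -23.41]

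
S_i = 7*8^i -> [7, 56, 448, 3584, 28672]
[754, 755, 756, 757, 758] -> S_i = 754 + 1*i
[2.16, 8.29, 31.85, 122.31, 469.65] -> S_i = 2.16*3.84^i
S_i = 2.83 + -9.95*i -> [2.83, -7.12, -17.07, -27.02, -36.97]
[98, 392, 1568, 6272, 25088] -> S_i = 98*4^i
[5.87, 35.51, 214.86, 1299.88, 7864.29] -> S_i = 5.87*6.05^i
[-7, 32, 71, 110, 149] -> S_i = -7 + 39*i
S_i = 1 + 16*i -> [1, 17, 33, 49, 65]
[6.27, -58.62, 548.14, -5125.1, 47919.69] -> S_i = 6.27*(-9.35)^i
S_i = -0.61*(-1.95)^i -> [-0.61, 1.19, -2.32, 4.52, -8.82]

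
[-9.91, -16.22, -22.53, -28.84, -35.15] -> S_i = -9.91 + -6.31*i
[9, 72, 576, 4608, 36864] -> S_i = 9*8^i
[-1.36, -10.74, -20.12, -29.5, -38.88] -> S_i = -1.36 + -9.38*i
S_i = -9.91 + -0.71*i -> [-9.91, -10.62, -11.33, -12.04, -12.75]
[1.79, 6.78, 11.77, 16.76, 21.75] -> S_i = 1.79 + 4.99*i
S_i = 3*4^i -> [3, 12, 48, 192, 768]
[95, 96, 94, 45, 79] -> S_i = Random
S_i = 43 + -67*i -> [43, -24, -91, -158, -225]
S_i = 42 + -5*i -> [42, 37, 32, 27, 22]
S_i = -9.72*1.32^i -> [-9.72, -12.83, -16.94, -22.36, -29.51]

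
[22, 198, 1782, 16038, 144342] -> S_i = 22*9^i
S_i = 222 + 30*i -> [222, 252, 282, 312, 342]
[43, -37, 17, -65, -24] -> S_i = Random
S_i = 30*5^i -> [30, 150, 750, 3750, 18750]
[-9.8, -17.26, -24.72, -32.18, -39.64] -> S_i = -9.80 + -7.46*i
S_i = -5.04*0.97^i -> [-5.04, -4.89, -4.74, -4.6, -4.46]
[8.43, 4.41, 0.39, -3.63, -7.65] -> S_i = 8.43 + -4.02*i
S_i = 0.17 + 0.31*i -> [0.17, 0.48, 0.79, 1.1, 1.41]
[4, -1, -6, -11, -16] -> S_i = 4 + -5*i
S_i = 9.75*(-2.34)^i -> [9.75, -22.82, 53.39, -124.93, 292.33]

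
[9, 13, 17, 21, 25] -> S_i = 9 + 4*i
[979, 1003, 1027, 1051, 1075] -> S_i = 979 + 24*i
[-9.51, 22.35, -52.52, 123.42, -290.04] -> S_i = -9.51*(-2.35)^i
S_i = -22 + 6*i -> [-22, -16, -10, -4, 2]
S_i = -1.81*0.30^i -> [-1.81, -0.54, -0.16, -0.05, -0.01]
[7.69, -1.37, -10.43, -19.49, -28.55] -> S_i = 7.69 + -9.06*i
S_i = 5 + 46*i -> [5, 51, 97, 143, 189]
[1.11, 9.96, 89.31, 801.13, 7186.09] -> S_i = 1.11*8.97^i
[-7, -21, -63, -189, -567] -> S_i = -7*3^i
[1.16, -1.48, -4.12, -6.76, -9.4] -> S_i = 1.16 + -2.64*i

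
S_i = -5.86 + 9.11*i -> [-5.86, 3.25, 12.36, 21.47, 30.58]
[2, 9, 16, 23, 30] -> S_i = 2 + 7*i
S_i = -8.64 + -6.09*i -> [-8.64, -14.73, -20.82, -26.91, -33.0]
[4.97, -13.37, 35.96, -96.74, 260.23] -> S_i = 4.97*(-2.69)^i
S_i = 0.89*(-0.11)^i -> [0.89, -0.1, 0.01, -0.0, 0.0]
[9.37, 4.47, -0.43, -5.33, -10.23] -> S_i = 9.37 + -4.90*i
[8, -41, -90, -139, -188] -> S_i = 8 + -49*i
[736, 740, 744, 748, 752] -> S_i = 736 + 4*i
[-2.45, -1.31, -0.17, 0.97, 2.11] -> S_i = -2.45 + 1.14*i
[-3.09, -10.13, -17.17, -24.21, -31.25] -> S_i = -3.09 + -7.04*i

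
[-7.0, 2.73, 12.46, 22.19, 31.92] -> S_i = -7.00 + 9.73*i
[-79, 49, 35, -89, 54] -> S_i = Random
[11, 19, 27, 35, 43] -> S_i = 11 + 8*i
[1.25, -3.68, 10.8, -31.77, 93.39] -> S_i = 1.25*(-2.94)^i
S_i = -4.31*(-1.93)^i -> [-4.31, 8.32, -16.05, 30.98, -59.8]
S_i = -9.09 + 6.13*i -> [-9.09, -2.96, 3.17, 9.3, 15.43]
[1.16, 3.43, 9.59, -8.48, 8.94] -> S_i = Random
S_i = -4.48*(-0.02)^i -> [-4.48, 0.09, -0.0, 0.0, -0.0]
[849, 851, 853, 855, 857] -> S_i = 849 + 2*i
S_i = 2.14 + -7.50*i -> [2.14, -5.36, -12.86, -20.36, -27.86]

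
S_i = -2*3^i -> [-2, -6, -18, -54, -162]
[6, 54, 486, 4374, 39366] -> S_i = 6*9^i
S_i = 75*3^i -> [75, 225, 675, 2025, 6075]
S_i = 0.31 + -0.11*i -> [0.31, 0.2, 0.09, -0.02, -0.13]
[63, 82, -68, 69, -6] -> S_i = Random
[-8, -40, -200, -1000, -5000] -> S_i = -8*5^i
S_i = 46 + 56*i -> [46, 102, 158, 214, 270]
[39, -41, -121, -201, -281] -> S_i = 39 + -80*i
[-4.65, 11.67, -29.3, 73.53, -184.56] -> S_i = -4.65*(-2.51)^i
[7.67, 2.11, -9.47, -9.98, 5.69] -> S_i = Random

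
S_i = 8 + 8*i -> [8, 16, 24, 32, 40]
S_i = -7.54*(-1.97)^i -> [-7.54, 14.85, -29.26, 57.65, -113.56]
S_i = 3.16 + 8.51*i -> [3.16, 11.67, 20.18, 28.69, 37.2]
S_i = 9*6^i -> [9, 54, 324, 1944, 11664]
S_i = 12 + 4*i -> [12, 16, 20, 24, 28]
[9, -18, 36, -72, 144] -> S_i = 9*-2^i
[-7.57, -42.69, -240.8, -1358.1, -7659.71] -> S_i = -7.57*5.64^i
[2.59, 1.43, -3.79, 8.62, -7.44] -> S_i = Random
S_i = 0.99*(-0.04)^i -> [0.99, -0.04, 0.0, -0.0, 0.0]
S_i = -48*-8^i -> [-48, 384, -3072, 24576, -196608]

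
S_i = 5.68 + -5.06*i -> [5.68, 0.62, -4.44, -9.5, -14.56]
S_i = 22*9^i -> [22, 198, 1782, 16038, 144342]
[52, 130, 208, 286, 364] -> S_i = 52 + 78*i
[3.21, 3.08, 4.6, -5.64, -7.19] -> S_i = Random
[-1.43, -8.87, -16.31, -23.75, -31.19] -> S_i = -1.43 + -7.44*i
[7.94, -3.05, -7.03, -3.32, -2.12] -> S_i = Random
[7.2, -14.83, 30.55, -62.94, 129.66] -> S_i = 7.20*(-2.06)^i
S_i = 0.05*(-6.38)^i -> [0.05, -0.32, 2.04, -12.98, 82.84]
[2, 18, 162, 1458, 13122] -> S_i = 2*9^i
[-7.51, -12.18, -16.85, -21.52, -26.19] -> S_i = -7.51 + -4.67*i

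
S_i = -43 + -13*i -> [-43, -56, -69, -82, -95]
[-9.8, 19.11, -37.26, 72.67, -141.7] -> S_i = -9.80*(-1.95)^i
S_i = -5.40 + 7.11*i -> [-5.4, 1.71, 8.82, 15.93, 23.04]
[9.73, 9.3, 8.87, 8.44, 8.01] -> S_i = 9.73 + -0.43*i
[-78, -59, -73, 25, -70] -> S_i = Random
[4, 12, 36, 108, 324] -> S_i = 4*3^i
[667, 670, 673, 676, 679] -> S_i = 667 + 3*i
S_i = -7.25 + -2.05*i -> [-7.25, -9.3, -11.35, -13.4, -15.45]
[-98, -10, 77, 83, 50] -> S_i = Random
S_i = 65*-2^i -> [65, -130, 260, -520, 1040]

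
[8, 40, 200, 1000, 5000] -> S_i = 8*5^i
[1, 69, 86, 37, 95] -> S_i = Random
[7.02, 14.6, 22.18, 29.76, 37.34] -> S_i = 7.02 + 7.58*i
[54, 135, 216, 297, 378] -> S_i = 54 + 81*i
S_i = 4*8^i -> [4, 32, 256, 2048, 16384]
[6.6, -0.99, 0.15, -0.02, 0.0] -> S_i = 6.60*(-0.15)^i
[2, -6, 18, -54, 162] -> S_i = 2*-3^i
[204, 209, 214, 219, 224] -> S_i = 204 + 5*i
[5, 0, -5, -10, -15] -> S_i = 5 + -5*i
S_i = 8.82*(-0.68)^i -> [8.82, -6.0, 4.08, -2.77, 1.89]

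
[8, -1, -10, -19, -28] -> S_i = 8 + -9*i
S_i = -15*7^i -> [-15, -105, -735, -5145, -36015]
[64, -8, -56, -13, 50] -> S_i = Random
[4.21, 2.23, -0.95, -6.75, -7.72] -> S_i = Random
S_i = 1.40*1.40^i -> [1.4, 1.96, 2.74, 3.84, 5.38]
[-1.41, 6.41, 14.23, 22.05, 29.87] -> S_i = -1.41 + 7.82*i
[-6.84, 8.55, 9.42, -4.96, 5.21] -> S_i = Random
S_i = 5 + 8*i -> [5, 13, 21, 29, 37]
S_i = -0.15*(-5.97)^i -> [-0.15, 0.9, -5.35, 31.92, -190.54]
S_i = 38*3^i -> [38, 114, 342, 1026, 3078]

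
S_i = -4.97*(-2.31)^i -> [-4.97, 11.48, -26.52, 61.26, -141.52]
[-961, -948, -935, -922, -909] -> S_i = -961 + 13*i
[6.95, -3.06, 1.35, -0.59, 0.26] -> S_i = 6.95*(-0.44)^i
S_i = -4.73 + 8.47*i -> [-4.73, 3.74, 12.21, 20.68, 29.15]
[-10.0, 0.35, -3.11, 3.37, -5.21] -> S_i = Random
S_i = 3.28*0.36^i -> [3.28, 1.18, 0.43, 0.15, 0.06]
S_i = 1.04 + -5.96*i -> [1.04, -4.92, -10.88, -16.84, -22.8]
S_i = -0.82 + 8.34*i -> [-0.82, 7.52, 15.86, 24.2, 32.54]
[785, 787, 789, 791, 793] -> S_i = 785 + 2*i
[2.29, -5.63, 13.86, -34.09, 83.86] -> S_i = 2.29*(-2.46)^i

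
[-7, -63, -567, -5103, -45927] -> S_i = -7*9^i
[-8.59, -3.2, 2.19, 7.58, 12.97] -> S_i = -8.59 + 5.39*i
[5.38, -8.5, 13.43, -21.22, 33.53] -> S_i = 5.38*(-1.58)^i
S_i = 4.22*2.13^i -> [4.22, 8.99, 19.15, 40.78, 86.86]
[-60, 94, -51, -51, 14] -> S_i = Random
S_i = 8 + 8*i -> [8, 16, 24, 32, 40]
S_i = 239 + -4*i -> [239, 235, 231, 227, 223]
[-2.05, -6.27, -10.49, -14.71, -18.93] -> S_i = -2.05 + -4.22*i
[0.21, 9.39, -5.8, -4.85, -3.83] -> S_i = Random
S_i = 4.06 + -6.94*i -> [4.06, -2.88, -9.82, -16.76, -23.7]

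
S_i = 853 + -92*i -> [853, 761, 669, 577, 485]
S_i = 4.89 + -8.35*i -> [4.89, -3.46, -11.81, -20.16, -28.51]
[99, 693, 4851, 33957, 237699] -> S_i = 99*7^i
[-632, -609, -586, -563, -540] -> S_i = -632 + 23*i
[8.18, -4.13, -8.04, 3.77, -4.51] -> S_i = Random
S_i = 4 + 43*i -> [4, 47, 90, 133, 176]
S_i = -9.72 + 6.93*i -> [-9.72, -2.79, 4.14, 11.07, 18.0]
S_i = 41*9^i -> [41, 369, 3321, 29889, 269001]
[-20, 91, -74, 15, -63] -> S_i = Random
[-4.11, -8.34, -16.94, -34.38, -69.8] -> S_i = -4.11*2.03^i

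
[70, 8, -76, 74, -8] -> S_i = Random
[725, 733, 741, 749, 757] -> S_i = 725 + 8*i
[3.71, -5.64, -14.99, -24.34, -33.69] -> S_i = 3.71 + -9.35*i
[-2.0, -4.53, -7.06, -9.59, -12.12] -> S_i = -2.00 + -2.53*i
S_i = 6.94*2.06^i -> [6.94, 14.3, 29.45, 60.67, 124.98]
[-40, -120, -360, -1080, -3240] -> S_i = -40*3^i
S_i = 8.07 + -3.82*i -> [8.07, 4.25, 0.43, -3.39, -7.21]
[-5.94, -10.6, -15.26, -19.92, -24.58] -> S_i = -5.94 + -4.66*i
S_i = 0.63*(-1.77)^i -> [0.63, -1.12, 1.97, -3.49, 6.18]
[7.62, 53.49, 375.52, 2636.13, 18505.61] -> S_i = 7.62*7.02^i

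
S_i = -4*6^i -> [-4, -24, -144, -864, -5184]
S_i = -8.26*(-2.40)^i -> [-8.26, 19.82, -47.58, 114.19, -274.05]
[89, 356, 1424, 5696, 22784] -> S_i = 89*4^i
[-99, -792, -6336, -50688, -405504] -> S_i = -99*8^i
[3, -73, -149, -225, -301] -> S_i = 3 + -76*i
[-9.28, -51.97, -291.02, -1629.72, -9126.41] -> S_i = -9.28*5.60^i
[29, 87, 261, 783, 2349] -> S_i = 29*3^i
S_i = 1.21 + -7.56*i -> [1.21, -6.35, -13.91, -21.47, -29.03]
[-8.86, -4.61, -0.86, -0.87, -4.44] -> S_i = Random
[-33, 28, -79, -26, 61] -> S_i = Random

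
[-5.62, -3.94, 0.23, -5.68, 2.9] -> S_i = Random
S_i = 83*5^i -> [83, 415, 2075, 10375, 51875]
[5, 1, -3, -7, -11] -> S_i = 5 + -4*i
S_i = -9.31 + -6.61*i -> [-9.31, -15.92, -22.53, -29.14, -35.75]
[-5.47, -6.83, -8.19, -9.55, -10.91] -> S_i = -5.47 + -1.36*i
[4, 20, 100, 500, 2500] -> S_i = 4*5^i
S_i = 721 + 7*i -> [721, 728, 735, 742, 749]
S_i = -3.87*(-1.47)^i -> [-3.87, 5.69, -8.36, 12.29, -18.07]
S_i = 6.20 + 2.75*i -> [6.2, 8.95, 11.7, 14.45, 17.2]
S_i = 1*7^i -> [1, 7, 49, 343, 2401]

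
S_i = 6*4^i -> [6, 24, 96, 384, 1536]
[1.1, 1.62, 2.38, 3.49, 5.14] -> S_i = 1.10*1.47^i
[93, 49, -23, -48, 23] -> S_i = Random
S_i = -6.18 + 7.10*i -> [-6.18, 0.92, 8.02, 15.12, 22.22]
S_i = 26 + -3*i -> [26, 23, 20, 17, 14]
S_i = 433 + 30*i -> [433, 463, 493, 523, 553]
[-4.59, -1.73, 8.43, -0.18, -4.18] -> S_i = Random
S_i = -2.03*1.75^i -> [-2.03, -3.55, -6.22, -10.88, -19.04]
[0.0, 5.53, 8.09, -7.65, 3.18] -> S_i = Random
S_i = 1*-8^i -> [1, -8, 64, -512, 4096]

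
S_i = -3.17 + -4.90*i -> [-3.17, -8.07, -12.97, -17.87, -22.77]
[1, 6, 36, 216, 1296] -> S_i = 1*6^i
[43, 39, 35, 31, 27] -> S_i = 43 + -4*i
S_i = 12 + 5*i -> [12, 17, 22, 27, 32]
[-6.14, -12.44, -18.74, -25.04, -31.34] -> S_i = -6.14 + -6.30*i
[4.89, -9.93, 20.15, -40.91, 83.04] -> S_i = 4.89*(-2.03)^i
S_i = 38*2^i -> [38, 76, 152, 304, 608]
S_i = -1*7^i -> [-1, -7, -49, -343, -2401]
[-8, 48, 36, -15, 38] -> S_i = Random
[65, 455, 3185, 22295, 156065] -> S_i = 65*7^i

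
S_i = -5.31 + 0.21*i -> [-5.31, -5.1, -4.89, -4.68, -4.47]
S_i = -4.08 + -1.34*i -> [-4.08, -5.42, -6.76, -8.1, -9.44]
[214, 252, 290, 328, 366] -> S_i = 214 + 38*i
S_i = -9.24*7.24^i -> [-9.24, -66.9, -484.34, -3506.61, -25387.87]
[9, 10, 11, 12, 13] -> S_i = 9 + 1*i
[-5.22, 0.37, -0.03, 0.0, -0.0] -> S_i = -5.22*(-0.07)^i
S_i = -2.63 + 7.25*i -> [-2.63, 4.62, 11.87, 19.12, 26.37]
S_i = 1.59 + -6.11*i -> [1.59, -4.52, -10.63, -16.74, -22.85]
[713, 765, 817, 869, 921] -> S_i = 713 + 52*i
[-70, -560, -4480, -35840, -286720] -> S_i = -70*8^i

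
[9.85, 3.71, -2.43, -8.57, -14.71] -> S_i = 9.85 + -6.14*i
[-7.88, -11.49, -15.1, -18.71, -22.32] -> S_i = -7.88 + -3.61*i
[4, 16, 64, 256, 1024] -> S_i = 4*4^i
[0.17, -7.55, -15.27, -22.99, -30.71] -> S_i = 0.17 + -7.72*i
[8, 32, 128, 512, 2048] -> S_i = 8*4^i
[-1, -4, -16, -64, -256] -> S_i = -1*4^i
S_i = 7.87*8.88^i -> [7.87, 69.89, 620.58, 5510.79, 48935.79]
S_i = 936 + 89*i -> [936, 1025, 1114, 1203, 1292]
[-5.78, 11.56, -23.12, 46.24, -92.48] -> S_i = -5.78*(-2.00)^i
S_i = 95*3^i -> [95, 285, 855, 2565, 7695]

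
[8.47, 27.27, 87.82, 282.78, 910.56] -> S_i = 8.47*3.22^i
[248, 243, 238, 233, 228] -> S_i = 248 + -5*i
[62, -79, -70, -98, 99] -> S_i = Random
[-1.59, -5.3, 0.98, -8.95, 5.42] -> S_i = Random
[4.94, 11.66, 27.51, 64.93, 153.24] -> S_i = 4.94*2.36^i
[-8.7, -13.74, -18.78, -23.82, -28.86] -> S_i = -8.70 + -5.04*i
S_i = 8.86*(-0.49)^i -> [8.86, -4.34, 2.13, -1.04, 0.51]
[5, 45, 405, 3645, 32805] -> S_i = 5*9^i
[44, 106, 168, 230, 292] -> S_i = 44 + 62*i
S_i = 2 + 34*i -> [2, 36, 70, 104, 138]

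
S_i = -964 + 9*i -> [-964, -955, -946, -937, -928]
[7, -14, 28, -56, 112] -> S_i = 7*-2^i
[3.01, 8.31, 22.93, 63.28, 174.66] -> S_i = 3.01*2.76^i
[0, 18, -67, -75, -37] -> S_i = Random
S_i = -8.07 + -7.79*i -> [-8.07, -15.86, -23.65, -31.44, -39.23]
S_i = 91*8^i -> [91, 728, 5824, 46592, 372736]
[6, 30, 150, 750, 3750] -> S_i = 6*5^i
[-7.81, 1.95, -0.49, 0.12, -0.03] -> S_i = -7.81*(-0.25)^i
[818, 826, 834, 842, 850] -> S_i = 818 + 8*i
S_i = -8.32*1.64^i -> [-8.32, -13.64, -22.38, -36.7, -60.19]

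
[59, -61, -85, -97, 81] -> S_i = Random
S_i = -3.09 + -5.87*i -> [-3.09, -8.96, -14.83, -20.7, -26.57]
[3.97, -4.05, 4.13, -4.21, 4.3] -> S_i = 3.97*(-1.02)^i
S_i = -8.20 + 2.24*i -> [-8.2, -5.96, -3.72, -1.48, 0.76]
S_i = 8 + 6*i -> [8, 14, 20, 26, 32]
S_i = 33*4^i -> [33, 132, 528, 2112, 8448]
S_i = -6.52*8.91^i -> [-6.52, -58.09, -517.61, -4611.91, -41092.11]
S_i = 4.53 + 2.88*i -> [4.53, 7.41, 10.29, 13.17, 16.05]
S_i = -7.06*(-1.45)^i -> [-7.06, 10.24, -14.84, 21.52, -31.21]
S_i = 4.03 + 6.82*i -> [4.03, 10.85, 17.67, 24.49, 31.31]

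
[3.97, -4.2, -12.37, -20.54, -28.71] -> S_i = 3.97 + -8.17*i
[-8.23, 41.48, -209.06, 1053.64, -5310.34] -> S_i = -8.23*(-5.04)^i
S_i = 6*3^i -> [6, 18, 54, 162, 486]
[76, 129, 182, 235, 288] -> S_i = 76 + 53*i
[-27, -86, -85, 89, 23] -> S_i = Random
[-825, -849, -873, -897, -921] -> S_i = -825 + -24*i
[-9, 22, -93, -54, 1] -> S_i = Random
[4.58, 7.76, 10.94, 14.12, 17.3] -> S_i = 4.58 + 3.18*i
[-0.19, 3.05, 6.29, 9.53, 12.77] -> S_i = -0.19 + 3.24*i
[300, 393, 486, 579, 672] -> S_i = 300 + 93*i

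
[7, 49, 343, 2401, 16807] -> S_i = 7*7^i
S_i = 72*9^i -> [72, 648, 5832, 52488, 472392]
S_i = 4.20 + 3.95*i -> [4.2, 8.15, 12.1, 16.05, 20.0]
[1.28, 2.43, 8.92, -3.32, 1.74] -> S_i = Random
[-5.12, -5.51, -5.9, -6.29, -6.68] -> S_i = -5.12 + -0.39*i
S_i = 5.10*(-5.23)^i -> [5.1, -26.67, 139.5, -729.58, 3815.72]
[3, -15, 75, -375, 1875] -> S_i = 3*-5^i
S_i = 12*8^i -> [12, 96, 768, 6144, 49152]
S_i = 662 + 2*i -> [662, 664, 666, 668, 670]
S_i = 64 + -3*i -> [64, 61, 58, 55, 52]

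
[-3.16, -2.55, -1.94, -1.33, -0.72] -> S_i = -3.16 + 0.61*i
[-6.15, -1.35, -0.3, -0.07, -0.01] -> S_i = -6.15*0.22^i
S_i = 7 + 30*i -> [7, 37, 67, 97, 127]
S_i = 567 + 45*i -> [567, 612, 657, 702, 747]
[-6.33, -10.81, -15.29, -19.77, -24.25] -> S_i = -6.33 + -4.48*i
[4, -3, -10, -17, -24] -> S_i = 4 + -7*i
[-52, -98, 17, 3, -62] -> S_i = Random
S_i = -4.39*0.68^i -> [-4.39, -2.99, -2.03, -1.38, -0.94]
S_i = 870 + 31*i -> [870, 901, 932, 963, 994]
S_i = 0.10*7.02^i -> [0.1, 0.7, 4.93, 34.59, 242.86]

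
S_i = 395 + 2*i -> [395, 397, 399, 401, 403]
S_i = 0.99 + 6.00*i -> [0.99, 6.99, 12.99, 18.99, 24.99]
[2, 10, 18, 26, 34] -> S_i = 2 + 8*i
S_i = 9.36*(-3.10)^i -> [9.36, -29.02, 89.95, -278.84, 864.42]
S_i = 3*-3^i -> [3, -9, 27, -81, 243]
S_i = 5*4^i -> [5, 20, 80, 320, 1280]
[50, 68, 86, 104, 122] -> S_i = 50 + 18*i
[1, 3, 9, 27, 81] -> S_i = 1*3^i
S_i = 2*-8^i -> [2, -16, 128, -1024, 8192]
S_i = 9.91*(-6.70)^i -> [9.91, -66.4, 444.86, -2980.56, 19969.76]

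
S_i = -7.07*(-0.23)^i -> [-7.07, 1.63, -0.37, 0.09, -0.02]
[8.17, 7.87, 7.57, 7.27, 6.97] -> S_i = 8.17 + -0.30*i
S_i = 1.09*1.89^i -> [1.09, 2.06, 3.89, 7.36, 13.91]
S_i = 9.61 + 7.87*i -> [9.61, 17.48, 25.35, 33.22, 41.09]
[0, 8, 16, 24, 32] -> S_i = 0 + 8*i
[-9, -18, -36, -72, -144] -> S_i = -9*2^i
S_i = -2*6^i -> [-2, -12, -72, -432, -2592]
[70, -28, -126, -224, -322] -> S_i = 70 + -98*i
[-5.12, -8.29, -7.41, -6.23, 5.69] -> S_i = Random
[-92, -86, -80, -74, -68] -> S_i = -92 + 6*i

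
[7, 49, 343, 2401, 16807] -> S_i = 7*7^i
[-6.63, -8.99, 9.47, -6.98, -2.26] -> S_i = Random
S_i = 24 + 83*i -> [24, 107, 190, 273, 356]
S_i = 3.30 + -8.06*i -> [3.3, -4.76, -12.82, -20.88, -28.94]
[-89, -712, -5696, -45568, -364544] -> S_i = -89*8^i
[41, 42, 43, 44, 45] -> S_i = 41 + 1*i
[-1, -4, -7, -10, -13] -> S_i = -1 + -3*i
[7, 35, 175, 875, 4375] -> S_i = 7*5^i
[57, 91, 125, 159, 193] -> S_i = 57 + 34*i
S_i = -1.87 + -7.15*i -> [-1.87, -9.02, -16.17, -23.32, -30.47]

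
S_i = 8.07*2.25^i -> [8.07, 18.16, 40.85, 91.92, 206.83]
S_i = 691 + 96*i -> [691, 787, 883, 979, 1075]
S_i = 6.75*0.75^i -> [6.75, 5.06, 3.8, 2.85, 2.14]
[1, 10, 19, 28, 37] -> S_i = 1 + 9*i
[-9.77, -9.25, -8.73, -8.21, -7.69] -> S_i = -9.77 + 0.52*i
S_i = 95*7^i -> [95, 665, 4655, 32585, 228095]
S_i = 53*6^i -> [53, 318, 1908, 11448, 68688]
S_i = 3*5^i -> [3, 15, 75, 375, 1875]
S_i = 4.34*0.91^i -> [4.34, 3.95, 3.59, 3.27, 2.98]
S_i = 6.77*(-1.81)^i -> [6.77, -12.25, 22.18, -40.14, 72.66]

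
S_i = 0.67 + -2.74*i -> [0.67, -2.07, -4.81, -7.55, -10.29]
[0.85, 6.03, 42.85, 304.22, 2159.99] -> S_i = 0.85*7.10^i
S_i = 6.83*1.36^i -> [6.83, 9.29, 12.63, 17.18, 23.37]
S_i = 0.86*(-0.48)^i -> [0.86, -0.41, 0.2, -0.1, 0.05]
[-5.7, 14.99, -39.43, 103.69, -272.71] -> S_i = -5.70*(-2.63)^i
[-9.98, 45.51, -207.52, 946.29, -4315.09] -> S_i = -9.98*(-4.56)^i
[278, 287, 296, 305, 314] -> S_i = 278 + 9*i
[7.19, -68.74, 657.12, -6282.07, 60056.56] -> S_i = 7.19*(-9.56)^i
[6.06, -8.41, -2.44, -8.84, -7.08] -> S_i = Random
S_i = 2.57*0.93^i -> [2.57, 2.39, 2.22, 2.07, 1.92]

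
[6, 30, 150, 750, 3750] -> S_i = 6*5^i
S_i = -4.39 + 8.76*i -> [-4.39, 4.37, 13.13, 21.89, 30.65]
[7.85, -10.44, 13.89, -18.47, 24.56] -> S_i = 7.85*(-1.33)^i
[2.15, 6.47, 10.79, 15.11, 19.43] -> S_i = 2.15 + 4.32*i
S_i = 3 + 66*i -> [3, 69, 135, 201, 267]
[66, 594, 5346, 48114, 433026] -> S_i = 66*9^i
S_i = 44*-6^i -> [44, -264, 1584, -9504, 57024]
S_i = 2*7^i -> [2, 14, 98, 686, 4802]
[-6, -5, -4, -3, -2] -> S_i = -6 + 1*i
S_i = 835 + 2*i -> [835, 837, 839, 841, 843]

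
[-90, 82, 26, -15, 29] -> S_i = Random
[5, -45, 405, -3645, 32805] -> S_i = 5*-9^i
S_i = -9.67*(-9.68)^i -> [-9.67, 93.61, -906.1, 8771.07, -84903.95]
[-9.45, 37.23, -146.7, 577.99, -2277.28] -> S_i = -9.45*(-3.94)^i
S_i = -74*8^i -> [-74, -592, -4736, -37888, -303104]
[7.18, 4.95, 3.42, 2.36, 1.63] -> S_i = 7.18*0.69^i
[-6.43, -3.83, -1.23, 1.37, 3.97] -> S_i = -6.43 + 2.60*i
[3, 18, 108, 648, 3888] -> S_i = 3*6^i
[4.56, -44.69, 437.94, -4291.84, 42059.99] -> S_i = 4.56*(-9.80)^i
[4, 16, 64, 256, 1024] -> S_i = 4*4^i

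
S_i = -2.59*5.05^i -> [-2.59, -13.08, -66.05, -333.56, -1684.48]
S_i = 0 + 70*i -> [0, 70, 140, 210, 280]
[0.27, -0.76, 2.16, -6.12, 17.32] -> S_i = 0.27*(-2.83)^i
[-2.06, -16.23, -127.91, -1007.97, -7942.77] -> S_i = -2.06*7.88^i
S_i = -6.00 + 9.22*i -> [-6.0, 3.22, 12.44, 21.66, 30.88]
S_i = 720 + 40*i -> [720, 760, 800, 840, 880]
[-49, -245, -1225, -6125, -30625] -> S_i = -49*5^i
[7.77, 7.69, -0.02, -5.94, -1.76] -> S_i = Random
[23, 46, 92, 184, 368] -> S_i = 23*2^i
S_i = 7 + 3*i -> [7, 10, 13, 16, 19]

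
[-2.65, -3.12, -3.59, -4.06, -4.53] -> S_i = -2.65 + -0.47*i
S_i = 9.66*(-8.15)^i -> [9.66, -78.73, 641.64, -5229.38, 42619.42]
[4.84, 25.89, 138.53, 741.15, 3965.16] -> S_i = 4.84*5.35^i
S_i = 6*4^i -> [6, 24, 96, 384, 1536]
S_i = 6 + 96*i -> [6, 102, 198, 294, 390]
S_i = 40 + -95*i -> [40, -55, -150, -245, -340]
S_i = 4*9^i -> [4, 36, 324, 2916, 26244]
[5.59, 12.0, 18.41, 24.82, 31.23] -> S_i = 5.59 + 6.41*i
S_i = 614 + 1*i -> [614, 615, 616, 617, 618]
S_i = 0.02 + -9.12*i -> [0.02, -9.1, -18.22, -27.34, -36.46]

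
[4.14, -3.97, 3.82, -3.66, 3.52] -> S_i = 4.14*(-0.96)^i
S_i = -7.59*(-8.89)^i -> [-7.59, 67.48, -599.85, 5332.7, -47407.69]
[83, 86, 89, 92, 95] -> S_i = 83 + 3*i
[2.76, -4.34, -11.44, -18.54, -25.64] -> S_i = 2.76 + -7.10*i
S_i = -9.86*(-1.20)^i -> [-9.86, 11.83, -14.2, 17.04, -20.45]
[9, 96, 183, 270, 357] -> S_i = 9 + 87*i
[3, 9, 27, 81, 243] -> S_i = 3*3^i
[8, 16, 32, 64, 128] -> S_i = 8*2^i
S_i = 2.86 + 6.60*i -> [2.86, 9.46, 16.06, 22.66, 29.26]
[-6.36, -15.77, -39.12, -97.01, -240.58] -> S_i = -6.36*2.48^i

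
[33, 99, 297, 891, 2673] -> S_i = 33*3^i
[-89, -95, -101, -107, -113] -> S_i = -89 + -6*i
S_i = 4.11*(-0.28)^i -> [4.11, -1.15, 0.32, -0.09, 0.03]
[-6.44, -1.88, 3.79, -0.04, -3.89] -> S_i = Random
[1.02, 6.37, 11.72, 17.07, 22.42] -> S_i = 1.02 + 5.35*i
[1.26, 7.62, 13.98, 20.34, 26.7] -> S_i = 1.26 + 6.36*i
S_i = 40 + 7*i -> [40, 47, 54, 61, 68]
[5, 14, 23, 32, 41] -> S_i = 5 + 9*i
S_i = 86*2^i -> [86, 172, 344, 688, 1376]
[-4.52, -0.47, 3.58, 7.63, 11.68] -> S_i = -4.52 + 4.05*i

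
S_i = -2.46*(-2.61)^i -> [-2.46, 6.42, -16.76, 43.74, -114.16]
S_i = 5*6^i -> [5, 30, 180, 1080, 6480]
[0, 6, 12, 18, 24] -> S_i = 0 + 6*i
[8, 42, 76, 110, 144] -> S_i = 8 + 34*i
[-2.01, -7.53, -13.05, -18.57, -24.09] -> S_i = -2.01 + -5.52*i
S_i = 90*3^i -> [90, 270, 810, 2430, 7290]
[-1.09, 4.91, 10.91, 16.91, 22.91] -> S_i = -1.09 + 6.00*i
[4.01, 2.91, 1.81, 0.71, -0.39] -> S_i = 4.01 + -1.10*i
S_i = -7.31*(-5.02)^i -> [-7.31, 36.7, -184.21, 924.76, -4642.29]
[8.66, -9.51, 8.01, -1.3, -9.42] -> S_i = Random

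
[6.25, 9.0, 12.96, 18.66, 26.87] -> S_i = 6.25*1.44^i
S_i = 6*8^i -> [6, 48, 384, 3072, 24576]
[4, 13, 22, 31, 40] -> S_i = 4 + 9*i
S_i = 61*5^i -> [61, 305, 1525, 7625, 38125]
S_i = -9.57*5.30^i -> [-9.57, -50.72, -268.82, -1424.75, -7551.19]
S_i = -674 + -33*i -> [-674, -707, -740, -773, -806]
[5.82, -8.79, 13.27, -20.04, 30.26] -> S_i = 5.82*(-1.51)^i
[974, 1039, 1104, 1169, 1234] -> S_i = 974 + 65*i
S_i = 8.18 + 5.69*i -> [8.18, 13.87, 19.56, 25.25, 30.94]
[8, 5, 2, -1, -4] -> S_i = 8 + -3*i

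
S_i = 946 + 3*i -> [946, 949, 952, 955, 958]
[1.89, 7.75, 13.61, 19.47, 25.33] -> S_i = 1.89 + 5.86*i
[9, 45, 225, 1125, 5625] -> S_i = 9*5^i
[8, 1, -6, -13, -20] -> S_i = 8 + -7*i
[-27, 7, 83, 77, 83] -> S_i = Random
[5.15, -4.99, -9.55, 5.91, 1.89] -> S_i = Random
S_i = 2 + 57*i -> [2, 59, 116, 173, 230]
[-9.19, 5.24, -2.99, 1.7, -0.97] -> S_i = -9.19*(-0.57)^i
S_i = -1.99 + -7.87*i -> [-1.99, -9.86, -17.73, -25.6, -33.47]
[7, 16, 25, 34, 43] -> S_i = 7 + 9*i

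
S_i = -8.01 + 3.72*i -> [-8.01, -4.29, -0.57, 3.15, 6.87]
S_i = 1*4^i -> [1, 4, 16, 64, 256]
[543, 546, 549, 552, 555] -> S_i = 543 + 3*i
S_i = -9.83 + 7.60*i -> [-9.83, -2.23, 5.37, 12.97, 20.57]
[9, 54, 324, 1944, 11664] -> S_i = 9*6^i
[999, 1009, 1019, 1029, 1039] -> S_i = 999 + 10*i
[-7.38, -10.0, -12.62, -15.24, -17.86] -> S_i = -7.38 + -2.62*i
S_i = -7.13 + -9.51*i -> [-7.13, -16.64, -26.15, -35.66, -45.17]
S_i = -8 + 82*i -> [-8, 74, 156, 238, 320]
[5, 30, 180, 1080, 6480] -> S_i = 5*6^i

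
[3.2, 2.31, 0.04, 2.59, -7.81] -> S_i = Random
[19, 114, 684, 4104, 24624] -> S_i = 19*6^i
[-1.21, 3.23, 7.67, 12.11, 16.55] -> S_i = -1.21 + 4.44*i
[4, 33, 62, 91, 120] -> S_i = 4 + 29*i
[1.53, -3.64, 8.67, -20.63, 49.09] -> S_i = 1.53*(-2.38)^i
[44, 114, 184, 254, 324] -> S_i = 44 + 70*i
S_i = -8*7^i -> [-8, -56, -392, -2744, -19208]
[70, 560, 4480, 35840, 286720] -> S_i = 70*8^i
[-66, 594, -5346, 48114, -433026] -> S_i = -66*-9^i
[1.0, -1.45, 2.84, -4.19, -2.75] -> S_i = Random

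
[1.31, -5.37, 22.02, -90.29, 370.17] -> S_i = 1.31*(-4.10)^i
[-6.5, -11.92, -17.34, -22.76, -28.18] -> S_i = -6.50 + -5.42*i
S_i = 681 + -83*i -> [681, 598, 515, 432, 349]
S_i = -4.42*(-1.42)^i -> [-4.42, 6.28, -8.91, 12.66, -17.97]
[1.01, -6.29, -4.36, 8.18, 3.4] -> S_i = Random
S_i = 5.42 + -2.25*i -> [5.42, 3.17, 0.92, -1.33, -3.58]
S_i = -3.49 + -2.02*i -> [-3.49, -5.51, -7.53, -9.55, -11.57]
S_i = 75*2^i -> [75, 150, 300, 600, 1200]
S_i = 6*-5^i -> [6, -30, 150, -750, 3750]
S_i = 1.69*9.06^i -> [1.69, 15.31, 138.72, 1256.81, 11386.74]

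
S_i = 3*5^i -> [3, 15, 75, 375, 1875]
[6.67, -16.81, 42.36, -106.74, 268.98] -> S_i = 6.67*(-2.52)^i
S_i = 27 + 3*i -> [27, 30, 33, 36, 39]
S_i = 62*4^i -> [62, 248, 992, 3968, 15872]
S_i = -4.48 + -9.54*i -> [-4.48, -14.02, -23.56, -33.1, -42.64]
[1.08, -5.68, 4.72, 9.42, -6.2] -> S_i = Random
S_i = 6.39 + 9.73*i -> [6.39, 16.12, 25.85, 35.58, 45.31]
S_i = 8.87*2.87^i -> [8.87, 25.46, 73.06, 209.69, 601.8]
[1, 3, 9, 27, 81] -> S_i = 1*3^i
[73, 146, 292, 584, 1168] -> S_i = 73*2^i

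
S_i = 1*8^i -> [1, 8, 64, 512, 4096]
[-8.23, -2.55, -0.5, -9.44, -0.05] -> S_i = Random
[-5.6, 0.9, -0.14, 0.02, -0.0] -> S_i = -5.60*(-0.16)^i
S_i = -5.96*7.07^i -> [-5.96, -42.14, -297.91, -2106.22, -14891.0]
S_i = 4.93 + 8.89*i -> [4.93, 13.82, 22.71, 31.6, 40.49]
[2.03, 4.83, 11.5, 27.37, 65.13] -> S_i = 2.03*2.38^i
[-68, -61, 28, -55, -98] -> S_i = Random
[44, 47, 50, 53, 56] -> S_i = 44 + 3*i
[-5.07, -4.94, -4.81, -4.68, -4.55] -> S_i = -5.07 + 0.13*i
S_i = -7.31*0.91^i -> [-7.31, -6.65, -6.05, -5.51, -5.01]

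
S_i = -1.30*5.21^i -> [-1.3, -6.77, -35.29, -183.85, -957.84]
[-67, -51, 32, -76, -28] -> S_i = Random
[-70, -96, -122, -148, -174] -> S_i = -70 + -26*i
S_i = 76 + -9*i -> [76, 67, 58, 49, 40]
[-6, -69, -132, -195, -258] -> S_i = -6 + -63*i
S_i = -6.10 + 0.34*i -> [-6.1, -5.76, -5.42, -5.08, -4.74]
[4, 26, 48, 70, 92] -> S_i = 4 + 22*i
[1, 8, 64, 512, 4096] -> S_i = 1*8^i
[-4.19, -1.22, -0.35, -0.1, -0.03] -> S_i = -4.19*0.29^i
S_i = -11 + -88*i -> [-11, -99, -187, -275, -363]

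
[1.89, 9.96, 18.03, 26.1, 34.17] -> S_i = 1.89 + 8.07*i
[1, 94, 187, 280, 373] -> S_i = 1 + 93*i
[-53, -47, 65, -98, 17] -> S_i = Random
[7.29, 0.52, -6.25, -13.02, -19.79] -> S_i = 7.29 + -6.77*i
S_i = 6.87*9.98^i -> [6.87, 68.56, 684.25, 6828.86, 68152.05]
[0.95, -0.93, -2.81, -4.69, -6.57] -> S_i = 0.95 + -1.88*i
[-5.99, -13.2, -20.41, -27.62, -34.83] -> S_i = -5.99 + -7.21*i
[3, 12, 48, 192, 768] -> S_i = 3*4^i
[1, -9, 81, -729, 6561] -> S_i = 1*-9^i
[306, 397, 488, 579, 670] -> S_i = 306 + 91*i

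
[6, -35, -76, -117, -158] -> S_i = 6 + -41*i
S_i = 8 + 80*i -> [8, 88, 168, 248, 328]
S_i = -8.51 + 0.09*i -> [-8.51, -8.42, -8.33, -8.24, -8.15]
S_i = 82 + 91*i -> [82, 173, 264, 355, 446]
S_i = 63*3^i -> [63, 189, 567, 1701, 5103]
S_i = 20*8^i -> [20, 160, 1280, 10240, 81920]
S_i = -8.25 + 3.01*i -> [-8.25, -5.24, -2.23, 0.78, 3.79]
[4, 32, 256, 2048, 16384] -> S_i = 4*8^i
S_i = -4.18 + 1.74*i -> [-4.18, -2.44, -0.7, 1.04, 2.78]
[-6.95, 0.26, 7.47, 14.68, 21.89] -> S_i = -6.95 + 7.21*i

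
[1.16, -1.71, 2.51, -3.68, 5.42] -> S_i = 1.16*(-1.47)^i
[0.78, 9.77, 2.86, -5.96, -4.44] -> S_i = Random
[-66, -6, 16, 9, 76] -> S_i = Random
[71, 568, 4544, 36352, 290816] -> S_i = 71*8^i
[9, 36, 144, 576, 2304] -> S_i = 9*4^i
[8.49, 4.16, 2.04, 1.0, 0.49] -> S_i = 8.49*0.49^i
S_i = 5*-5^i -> [5, -25, 125, -625, 3125]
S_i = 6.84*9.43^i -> [6.84, 64.5, 608.25, 5735.76, 54088.24]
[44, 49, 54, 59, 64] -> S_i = 44 + 5*i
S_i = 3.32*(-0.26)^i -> [3.32, -0.86, 0.22, -0.06, 0.02]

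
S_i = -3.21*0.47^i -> [-3.21, -1.51, -0.71, -0.33, -0.16]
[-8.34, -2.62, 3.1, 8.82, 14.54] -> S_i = -8.34 + 5.72*i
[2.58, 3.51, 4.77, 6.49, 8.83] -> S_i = 2.58*1.36^i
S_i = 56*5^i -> [56, 280, 1400, 7000, 35000]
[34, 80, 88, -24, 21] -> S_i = Random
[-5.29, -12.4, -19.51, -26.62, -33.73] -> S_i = -5.29 + -7.11*i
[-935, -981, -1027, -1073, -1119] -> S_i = -935 + -46*i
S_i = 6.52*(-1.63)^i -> [6.52, -10.63, 17.32, -28.24, 46.03]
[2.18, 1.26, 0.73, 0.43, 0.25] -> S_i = 2.18*0.58^i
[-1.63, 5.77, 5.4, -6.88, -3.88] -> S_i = Random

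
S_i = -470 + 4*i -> [-470, -466, -462, -458, -454]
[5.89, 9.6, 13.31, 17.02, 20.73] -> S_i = 5.89 + 3.71*i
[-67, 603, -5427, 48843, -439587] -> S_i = -67*-9^i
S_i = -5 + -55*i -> [-5, -60, -115, -170, -225]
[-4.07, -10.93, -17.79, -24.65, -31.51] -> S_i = -4.07 + -6.86*i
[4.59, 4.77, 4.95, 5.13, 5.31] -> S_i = 4.59 + 0.18*i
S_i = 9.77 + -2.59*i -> [9.77, 7.18, 4.59, 2.0, -0.59]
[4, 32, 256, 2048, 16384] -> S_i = 4*8^i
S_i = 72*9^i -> [72, 648, 5832, 52488, 472392]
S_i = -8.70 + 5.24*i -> [-8.7, -3.46, 1.78, 7.02, 12.26]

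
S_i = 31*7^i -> [31, 217, 1519, 10633, 74431]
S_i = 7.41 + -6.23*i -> [7.41, 1.18, -5.05, -11.28, -17.51]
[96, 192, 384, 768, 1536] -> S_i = 96*2^i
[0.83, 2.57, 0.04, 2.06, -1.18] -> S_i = Random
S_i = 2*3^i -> [2, 6, 18, 54, 162]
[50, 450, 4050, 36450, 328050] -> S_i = 50*9^i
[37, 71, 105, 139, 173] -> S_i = 37 + 34*i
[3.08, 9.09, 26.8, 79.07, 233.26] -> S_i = 3.08*2.95^i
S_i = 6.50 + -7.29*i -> [6.5, -0.79, -8.08, -15.37, -22.66]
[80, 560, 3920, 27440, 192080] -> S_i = 80*7^i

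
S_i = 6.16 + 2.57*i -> [6.16, 8.73, 11.3, 13.87, 16.44]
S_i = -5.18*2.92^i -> [-5.18, -15.13, -44.17, -128.97, -376.58]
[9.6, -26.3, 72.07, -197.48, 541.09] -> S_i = 9.60*(-2.74)^i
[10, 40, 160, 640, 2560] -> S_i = 10*4^i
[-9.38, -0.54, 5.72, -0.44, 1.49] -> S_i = Random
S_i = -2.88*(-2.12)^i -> [-2.88, 6.11, -12.94, 27.44, -58.17]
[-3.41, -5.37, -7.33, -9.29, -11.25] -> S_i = -3.41 + -1.96*i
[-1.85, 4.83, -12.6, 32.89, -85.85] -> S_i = -1.85*(-2.61)^i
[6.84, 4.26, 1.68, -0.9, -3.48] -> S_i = 6.84 + -2.58*i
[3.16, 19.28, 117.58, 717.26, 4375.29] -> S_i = 3.16*6.10^i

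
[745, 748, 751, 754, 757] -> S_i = 745 + 3*i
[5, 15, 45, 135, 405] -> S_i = 5*3^i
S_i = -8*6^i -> [-8, -48, -288, -1728, -10368]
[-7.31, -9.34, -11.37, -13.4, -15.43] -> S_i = -7.31 + -2.03*i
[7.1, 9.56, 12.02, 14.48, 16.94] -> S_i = 7.10 + 2.46*i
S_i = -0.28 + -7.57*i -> [-0.28, -7.85, -15.42, -22.99, -30.56]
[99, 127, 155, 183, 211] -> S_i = 99 + 28*i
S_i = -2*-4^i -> [-2, 8, -32, 128, -512]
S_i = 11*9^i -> [11, 99, 891, 8019, 72171]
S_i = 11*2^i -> [11, 22, 44, 88, 176]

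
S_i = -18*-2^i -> [-18, 36, -72, 144, -288]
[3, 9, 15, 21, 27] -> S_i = 3 + 6*i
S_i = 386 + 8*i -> [386, 394, 402, 410, 418]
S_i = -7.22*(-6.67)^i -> [-7.22, 48.16, -321.21, 2142.47, -14290.27]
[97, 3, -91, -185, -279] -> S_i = 97 + -94*i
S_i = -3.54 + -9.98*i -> [-3.54, -13.52, -23.5, -33.48, -43.46]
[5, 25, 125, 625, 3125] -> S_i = 5*5^i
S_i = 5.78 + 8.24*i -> [5.78, 14.02, 22.26, 30.5, 38.74]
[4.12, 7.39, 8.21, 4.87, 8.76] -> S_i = Random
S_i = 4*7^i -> [4, 28, 196, 1372, 9604]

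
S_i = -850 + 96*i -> [-850, -754, -658, -562, -466]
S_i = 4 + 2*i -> [4, 6, 8, 10, 12]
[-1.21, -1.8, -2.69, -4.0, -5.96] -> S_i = -1.21*1.49^i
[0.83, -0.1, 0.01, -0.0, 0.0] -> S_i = 0.83*(-0.12)^i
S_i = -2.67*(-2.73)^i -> [-2.67, 7.29, -19.9, 54.32, -148.31]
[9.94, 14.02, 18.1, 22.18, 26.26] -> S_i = 9.94 + 4.08*i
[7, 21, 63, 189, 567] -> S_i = 7*3^i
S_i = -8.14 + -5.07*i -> [-8.14, -13.21, -18.28, -23.35, -28.42]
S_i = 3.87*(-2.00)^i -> [3.87, -7.74, 15.48, -30.96, 61.92]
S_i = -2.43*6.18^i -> [-2.43, -15.02, -92.81, -573.55, -3544.54]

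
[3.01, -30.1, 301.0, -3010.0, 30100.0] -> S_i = 3.01*(-10.00)^i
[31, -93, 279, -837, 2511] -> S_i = 31*-3^i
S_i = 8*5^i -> [8, 40, 200, 1000, 5000]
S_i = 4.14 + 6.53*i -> [4.14, 10.67, 17.2, 23.73, 30.26]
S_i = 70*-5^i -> [70, -350, 1750, -8750, 43750]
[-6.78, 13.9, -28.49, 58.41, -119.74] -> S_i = -6.78*(-2.05)^i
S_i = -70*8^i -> [-70, -560, -4480, -35840, -286720]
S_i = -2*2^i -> [-2, -4, -8, -16, -32]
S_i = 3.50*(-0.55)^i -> [3.5, -1.93, 1.06, -0.58, 0.32]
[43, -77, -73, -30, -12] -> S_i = Random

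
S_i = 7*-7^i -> [7, -49, 343, -2401, 16807]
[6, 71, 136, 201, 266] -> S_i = 6 + 65*i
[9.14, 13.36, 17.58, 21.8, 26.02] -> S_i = 9.14 + 4.22*i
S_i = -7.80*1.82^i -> [-7.8, -14.2, -25.84, -47.02, -85.58]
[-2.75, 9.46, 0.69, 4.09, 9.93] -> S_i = Random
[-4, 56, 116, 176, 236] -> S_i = -4 + 60*i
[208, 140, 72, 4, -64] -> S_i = 208 + -68*i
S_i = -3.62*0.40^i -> [-3.62, -1.45, -0.58, -0.23, -0.09]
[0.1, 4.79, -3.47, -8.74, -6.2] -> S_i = Random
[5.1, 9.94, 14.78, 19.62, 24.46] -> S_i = 5.10 + 4.84*i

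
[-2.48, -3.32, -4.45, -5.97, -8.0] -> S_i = -2.48*1.34^i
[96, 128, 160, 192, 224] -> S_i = 96 + 32*i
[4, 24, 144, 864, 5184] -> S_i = 4*6^i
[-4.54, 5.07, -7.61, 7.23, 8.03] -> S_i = Random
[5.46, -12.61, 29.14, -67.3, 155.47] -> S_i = 5.46*(-2.31)^i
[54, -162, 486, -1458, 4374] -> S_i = 54*-3^i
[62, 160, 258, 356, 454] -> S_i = 62 + 98*i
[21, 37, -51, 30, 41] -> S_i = Random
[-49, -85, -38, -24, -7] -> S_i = Random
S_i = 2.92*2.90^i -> [2.92, 8.47, 24.56, 71.22, 206.53]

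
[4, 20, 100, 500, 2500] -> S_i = 4*5^i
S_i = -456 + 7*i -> [-456, -449, -442, -435, -428]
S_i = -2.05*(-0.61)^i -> [-2.05, 1.25, -0.76, 0.47, -0.28]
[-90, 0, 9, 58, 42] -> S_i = Random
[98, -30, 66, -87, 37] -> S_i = Random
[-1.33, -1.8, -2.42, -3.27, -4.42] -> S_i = -1.33*1.35^i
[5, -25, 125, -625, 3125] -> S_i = 5*-5^i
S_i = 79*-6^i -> [79, -474, 2844, -17064, 102384]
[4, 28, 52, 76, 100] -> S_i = 4 + 24*i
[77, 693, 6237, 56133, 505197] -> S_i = 77*9^i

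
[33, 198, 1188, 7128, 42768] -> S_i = 33*6^i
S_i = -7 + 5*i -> [-7, -2, 3, 8, 13]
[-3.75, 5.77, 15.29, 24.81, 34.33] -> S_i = -3.75 + 9.52*i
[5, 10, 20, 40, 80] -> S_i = 5*2^i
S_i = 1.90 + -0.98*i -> [1.9, 0.92, -0.06, -1.04, -2.02]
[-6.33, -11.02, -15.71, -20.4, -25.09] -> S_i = -6.33 + -4.69*i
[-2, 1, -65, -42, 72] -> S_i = Random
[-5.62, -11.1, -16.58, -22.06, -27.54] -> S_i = -5.62 + -5.48*i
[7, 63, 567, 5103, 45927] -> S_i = 7*9^i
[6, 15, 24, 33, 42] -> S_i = 6 + 9*i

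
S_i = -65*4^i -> [-65, -260, -1040, -4160, -16640]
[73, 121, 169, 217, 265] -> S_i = 73 + 48*i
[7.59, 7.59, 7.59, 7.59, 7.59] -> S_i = 7.59 + 0.00*i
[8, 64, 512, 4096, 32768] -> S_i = 8*8^i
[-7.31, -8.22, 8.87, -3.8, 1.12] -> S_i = Random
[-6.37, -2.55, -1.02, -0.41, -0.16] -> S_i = -6.37*0.40^i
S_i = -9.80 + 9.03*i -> [-9.8, -0.77, 8.26, 17.29, 26.32]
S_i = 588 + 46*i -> [588, 634, 680, 726, 772]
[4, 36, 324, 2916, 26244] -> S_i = 4*9^i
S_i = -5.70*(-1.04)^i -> [-5.7, 5.93, -6.17, 6.41, -6.67]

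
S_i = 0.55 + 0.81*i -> [0.55, 1.36, 2.17, 2.98, 3.79]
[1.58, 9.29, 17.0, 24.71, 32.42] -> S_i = 1.58 + 7.71*i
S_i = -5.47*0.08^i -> [-5.47, -0.44, -0.04, -0.0, -0.0]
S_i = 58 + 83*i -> [58, 141, 224, 307, 390]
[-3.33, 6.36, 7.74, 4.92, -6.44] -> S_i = Random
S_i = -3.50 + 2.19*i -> [-3.5, -1.31, 0.88, 3.07, 5.26]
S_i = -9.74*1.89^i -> [-9.74, -18.41, -34.79, -65.76, -124.28]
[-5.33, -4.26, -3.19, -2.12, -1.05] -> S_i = -5.33 + 1.07*i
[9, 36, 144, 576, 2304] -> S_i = 9*4^i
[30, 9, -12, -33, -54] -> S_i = 30 + -21*i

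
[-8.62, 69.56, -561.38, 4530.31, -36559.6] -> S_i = -8.62*(-8.07)^i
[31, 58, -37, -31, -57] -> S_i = Random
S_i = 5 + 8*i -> [5, 13, 21, 29, 37]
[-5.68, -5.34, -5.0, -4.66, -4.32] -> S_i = -5.68 + 0.34*i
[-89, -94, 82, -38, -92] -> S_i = Random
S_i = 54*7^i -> [54, 378, 2646, 18522, 129654]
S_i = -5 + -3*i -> [-5, -8, -11, -14, -17]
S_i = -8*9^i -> [-8, -72, -648, -5832, -52488]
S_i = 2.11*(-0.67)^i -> [2.11, -1.41, 0.95, -0.63, 0.43]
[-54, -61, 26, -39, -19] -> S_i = Random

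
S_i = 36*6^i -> [36, 216, 1296, 7776, 46656]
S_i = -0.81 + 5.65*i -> [-0.81, 4.84, 10.49, 16.14, 21.79]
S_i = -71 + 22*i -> [-71, -49, -27, -5, 17]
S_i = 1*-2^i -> [1, -2, 4, -8, 16]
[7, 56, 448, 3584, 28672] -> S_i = 7*8^i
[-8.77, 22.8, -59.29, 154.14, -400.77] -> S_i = -8.77*(-2.60)^i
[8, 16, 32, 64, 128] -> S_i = 8*2^i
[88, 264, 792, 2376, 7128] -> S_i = 88*3^i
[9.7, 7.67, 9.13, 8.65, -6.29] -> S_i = Random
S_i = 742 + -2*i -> [742, 740, 738, 736, 734]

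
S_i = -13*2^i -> [-13, -26, -52, -104, -208]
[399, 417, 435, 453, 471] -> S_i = 399 + 18*i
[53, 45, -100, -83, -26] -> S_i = Random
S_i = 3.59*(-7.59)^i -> [3.59, -27.25, 206.81, -1569.71, 11914.11]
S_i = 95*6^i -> [95, 570, 3420, 20520, 123120]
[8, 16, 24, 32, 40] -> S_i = 8 + 8*i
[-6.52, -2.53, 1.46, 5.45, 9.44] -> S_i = -6.52 + 3.99*i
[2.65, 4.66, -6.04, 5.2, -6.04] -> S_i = Random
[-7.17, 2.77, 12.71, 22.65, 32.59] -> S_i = -7.17 + 9.94*i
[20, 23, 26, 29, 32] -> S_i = 20 + 3*i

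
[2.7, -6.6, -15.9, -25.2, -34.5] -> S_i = 2.70 + -9.30*i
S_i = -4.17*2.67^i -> [-4.17, -11.13, -29.73, -79.37, -211.92]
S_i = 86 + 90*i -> [86, 176, 266, 356, 446]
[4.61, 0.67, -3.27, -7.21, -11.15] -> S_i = 4.61 + -3.94*i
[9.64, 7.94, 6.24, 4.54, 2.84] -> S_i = 9.64 + -1.70*i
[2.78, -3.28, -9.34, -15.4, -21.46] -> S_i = 2.78 + -6.06*i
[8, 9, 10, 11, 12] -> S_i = 8 + 1*i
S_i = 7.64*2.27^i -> [7.64, 17.34, 39.37, 89.37, 202.86]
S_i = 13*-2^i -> [13, -26, 52, -104, 208]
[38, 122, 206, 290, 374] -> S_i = 38 + 84*i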